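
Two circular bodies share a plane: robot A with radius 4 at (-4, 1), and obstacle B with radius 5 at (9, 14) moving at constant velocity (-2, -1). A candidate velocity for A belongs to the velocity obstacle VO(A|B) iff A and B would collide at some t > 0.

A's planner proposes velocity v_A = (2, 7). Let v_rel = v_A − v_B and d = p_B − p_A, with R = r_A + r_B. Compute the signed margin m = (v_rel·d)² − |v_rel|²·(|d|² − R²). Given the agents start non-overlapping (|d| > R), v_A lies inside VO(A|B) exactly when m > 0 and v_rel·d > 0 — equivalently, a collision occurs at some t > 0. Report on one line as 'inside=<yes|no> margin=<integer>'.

d = (13, 13),  |d|² = 338;  R = 4+5 = 9,  c = 338−9² = 257
v_rel = (4, 8),  |v_rel|² = 80;  v_rel·d = (4)·(13) + (8)·(13) = 156
80·t² − 312·t + 257 = 0  ⇒  m = 156² − 80·257 = 3776
m = 3776 > 0,  v_rel·d = 156 > 0  ⇒  inside

inside=yes margin=3776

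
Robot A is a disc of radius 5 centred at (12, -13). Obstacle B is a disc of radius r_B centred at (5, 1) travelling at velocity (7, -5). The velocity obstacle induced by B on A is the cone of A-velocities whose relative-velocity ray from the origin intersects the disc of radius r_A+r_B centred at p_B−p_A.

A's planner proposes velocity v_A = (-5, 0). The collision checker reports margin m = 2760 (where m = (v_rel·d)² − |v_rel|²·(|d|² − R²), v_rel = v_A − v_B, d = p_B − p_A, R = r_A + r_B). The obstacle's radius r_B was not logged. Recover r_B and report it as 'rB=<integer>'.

m = 2760
d = (-7, 14);  v_rel = (-12, 5),  |v_rel|² = 169
v_rel×d = (-12)·(14) − (5)·(-7) = -133
since m = R²·169 − (-133)²:  R² = (17689 + 2760) / 169 = 121
R = √121 = 11  ⇒  r_B = 11 − 5 = 6

rB=6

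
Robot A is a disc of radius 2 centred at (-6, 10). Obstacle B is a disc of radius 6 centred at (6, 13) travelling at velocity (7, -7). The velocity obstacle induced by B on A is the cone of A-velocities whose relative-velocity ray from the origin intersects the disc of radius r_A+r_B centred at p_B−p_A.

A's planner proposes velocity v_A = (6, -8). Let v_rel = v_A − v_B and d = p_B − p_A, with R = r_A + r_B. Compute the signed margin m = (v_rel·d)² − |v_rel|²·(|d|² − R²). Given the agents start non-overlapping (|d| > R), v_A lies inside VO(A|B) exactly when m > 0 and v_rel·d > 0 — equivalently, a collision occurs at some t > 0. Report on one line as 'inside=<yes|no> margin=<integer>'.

d = (12, 3),  |d|² = 153;  R = 2+6 = 8,  c = 153−8² = 89
v_rel = (-1, -1),  |v_rel|² = 2;  v_rel·d = (-1)·(12) + (-1)·(3) = -15
2·t² + 30·t + 89 = 0  ⇒  m = (-15)² − 2·89 = 47
m = 47 > 0,  v_rel·d = -15 < 0  ⇒  outside

inside=no margin=47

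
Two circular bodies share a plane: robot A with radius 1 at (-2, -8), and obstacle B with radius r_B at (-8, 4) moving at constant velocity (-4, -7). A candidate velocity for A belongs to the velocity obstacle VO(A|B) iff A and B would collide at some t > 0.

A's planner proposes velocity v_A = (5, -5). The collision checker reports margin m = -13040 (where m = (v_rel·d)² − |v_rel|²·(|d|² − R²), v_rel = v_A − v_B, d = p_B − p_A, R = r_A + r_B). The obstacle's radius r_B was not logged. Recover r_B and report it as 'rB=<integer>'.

m = -13040
d = (-6, 12);  v_rel = (9, 2),  |v_rel|² = 85
v_rel×d = (9)·(12) − (2)·(-6) = 120
since m = R²·85 − 120²:  R² = (14400 + -13040) / 85 = 16
R = √16 = 4  ⇒  r_B = 4 − 1 = 3

rB=3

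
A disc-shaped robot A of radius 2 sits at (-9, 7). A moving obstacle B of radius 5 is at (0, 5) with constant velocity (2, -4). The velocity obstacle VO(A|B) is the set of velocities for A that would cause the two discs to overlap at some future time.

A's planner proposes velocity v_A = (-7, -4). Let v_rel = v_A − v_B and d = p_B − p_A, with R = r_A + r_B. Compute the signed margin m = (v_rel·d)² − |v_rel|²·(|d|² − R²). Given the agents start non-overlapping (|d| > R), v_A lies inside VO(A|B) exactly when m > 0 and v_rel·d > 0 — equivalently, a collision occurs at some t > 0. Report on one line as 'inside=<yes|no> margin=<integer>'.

d = (9, -2),  |d|² = 85;  R = 2+5 = 7,  c = 85−7² = 36
v_rel = (-9, 0),  |v_rel|² = 81;  v_rel·d = (-9)·(9) + (0)·(-2) = -81
81·t² + 162·t + 36 = 0  ⇒  m = (-81)² − 81·36 = 3645
m = 3645 > 0,  v_rel·d = -81 < 0  ⇒  outside

inside=no margin=3645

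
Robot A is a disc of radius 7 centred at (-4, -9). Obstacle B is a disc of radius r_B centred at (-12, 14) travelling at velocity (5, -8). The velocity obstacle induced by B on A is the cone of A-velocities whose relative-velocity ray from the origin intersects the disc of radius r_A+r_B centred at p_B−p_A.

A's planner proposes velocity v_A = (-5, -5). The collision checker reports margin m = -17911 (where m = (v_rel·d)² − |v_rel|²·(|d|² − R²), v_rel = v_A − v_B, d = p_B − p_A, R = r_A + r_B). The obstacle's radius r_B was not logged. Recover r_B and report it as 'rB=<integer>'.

m = -17911
d = (-8, 23);  v_rel = (-10, 3),  |v_rel|² = 109
v_rel×d = (-10)·(23) − (3)·(-8) = -206
since m = R²·109 − (-206)²:  R² = (42436 + -17911) / 109 = 225
R = √225 = 15  ⇒  r_B = 15 − 7 = 8

rB=8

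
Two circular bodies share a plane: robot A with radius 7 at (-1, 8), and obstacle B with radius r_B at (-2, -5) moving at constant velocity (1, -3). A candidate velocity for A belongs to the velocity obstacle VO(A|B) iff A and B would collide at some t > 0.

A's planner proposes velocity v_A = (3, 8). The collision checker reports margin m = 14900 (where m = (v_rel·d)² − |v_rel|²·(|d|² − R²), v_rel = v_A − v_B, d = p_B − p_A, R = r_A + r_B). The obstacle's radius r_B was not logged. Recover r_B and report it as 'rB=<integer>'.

m = 14900
d = (-1, -13);  v_rel = (2, 11),  |v_rel|² = 125
v_rel×d = (2)·(-13) − (11)·(-1) = -15
since m = R²·125 − (-15)²:  R² = (225 + 14900) / 125 = 121
R = √121 = 11  ⇒  r_B = 11 − 7 = 4

rB=4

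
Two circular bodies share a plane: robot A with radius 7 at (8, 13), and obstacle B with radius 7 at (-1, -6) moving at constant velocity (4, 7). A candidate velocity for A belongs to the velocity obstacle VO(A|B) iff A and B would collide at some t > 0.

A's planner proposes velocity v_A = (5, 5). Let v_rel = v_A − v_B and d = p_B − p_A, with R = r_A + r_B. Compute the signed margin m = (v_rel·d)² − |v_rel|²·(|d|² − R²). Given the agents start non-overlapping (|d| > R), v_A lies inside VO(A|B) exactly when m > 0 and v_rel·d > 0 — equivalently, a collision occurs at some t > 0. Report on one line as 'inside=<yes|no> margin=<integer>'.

d = (-9, -19),  |d|² = 442;  R = 7+7 = 14,  c = 442−14² = 246
v_rel = (1, -2),  |v_rel|² = 5;  v_rel·d = (1)·(-9) + (-2)·(-19) = 29
5·t² − 58·t + 246 = 0  ⇒  m = 29² − 5·246 = -389
m = -389 < 0,  v_rel·d = 29 > 0  ⇒  outside

inside=no margin=-389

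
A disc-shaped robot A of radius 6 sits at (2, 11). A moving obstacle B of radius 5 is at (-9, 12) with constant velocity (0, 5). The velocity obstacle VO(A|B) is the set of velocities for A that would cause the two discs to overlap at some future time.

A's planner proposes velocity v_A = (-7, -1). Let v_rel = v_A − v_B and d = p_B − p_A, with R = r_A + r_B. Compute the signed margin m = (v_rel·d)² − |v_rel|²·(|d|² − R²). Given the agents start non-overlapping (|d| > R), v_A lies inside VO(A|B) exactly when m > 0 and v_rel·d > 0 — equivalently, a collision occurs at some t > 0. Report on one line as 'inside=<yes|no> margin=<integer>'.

d = (-11, 1),  |d|² = 122;  R = 6+5 = 11,  c = 122−11² = 1
v_rel = (-7, -6),  |v_rel|² = 85;  v_rel·d = (-7)·(-11) + (-6)·(1) = 71
85·t² − 142·t + 1 = 0  ⇒  m = 71² − 85·1 = 4956
m = 4956 > 0,  v_rel·d = 71 > 0  ⇒  inside

inside=yes margin=4956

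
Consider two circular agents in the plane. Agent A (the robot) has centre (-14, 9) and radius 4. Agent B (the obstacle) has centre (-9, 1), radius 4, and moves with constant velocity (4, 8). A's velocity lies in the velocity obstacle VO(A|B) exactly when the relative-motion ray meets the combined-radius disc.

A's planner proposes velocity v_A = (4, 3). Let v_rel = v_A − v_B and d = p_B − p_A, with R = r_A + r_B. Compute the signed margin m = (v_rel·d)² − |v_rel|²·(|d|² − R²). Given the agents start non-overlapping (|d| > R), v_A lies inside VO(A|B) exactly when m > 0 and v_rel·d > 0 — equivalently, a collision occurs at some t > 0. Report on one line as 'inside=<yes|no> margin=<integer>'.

d = (5, -8),  |d|² = 89;  R = 4+4 = 8,  c = 89−8² = 25
v_rel = (0, -5),  |v_rel|² = 25;  v_rel·d = (0)·(5) + (-5)·(-8) = 40
25·t² − 80·t + 25 = 0  ⇒  m = 40² − 25·25 = 975
m = 975 > 0,  v_rel·d = 40 > 0  ⇒  inside

inside=yes margin=975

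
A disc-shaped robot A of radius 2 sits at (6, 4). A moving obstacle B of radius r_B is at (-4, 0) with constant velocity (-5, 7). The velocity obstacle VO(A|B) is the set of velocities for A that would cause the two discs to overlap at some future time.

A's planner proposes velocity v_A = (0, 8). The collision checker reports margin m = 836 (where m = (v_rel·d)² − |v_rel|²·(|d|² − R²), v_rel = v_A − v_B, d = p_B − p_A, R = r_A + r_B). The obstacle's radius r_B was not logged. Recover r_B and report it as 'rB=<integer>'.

m = 836
d = (-10, -4);  v_rel = (5, 1),  |v_rel|² = 26
v_rel×d = (5)·(-4) − (1)·(-10) = -10
since m = R²·26 − (-10)²:  R² = (100 + 836) / 26 = 36
R = √36 = 6  ⇒  r_B = 6 − 2 = 4

rB=4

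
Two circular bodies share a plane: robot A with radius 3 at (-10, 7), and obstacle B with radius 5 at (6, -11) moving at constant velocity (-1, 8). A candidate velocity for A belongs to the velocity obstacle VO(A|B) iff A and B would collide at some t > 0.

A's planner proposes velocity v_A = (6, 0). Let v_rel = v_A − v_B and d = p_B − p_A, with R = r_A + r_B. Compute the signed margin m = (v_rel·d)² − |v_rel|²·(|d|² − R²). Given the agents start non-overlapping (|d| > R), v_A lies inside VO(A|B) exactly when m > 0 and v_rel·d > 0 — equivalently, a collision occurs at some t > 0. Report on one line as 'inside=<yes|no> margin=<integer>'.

d = (16, -18),  |d|² = 580;  R = 3+5 = 8,  c = 580−8² = 516
v_rel = (7, -8),  |v_rel|² = 113;  v_rel·d = (7)·(16) + (-8)·(-18) = 256
113·t² − 512·t + 516 = 0  ⇒  m = 256² − 113·516 = 7228
m = 7228 > 0,  v_rel·d = 256 > 0  ⇒  inside

inside=yes margin=7228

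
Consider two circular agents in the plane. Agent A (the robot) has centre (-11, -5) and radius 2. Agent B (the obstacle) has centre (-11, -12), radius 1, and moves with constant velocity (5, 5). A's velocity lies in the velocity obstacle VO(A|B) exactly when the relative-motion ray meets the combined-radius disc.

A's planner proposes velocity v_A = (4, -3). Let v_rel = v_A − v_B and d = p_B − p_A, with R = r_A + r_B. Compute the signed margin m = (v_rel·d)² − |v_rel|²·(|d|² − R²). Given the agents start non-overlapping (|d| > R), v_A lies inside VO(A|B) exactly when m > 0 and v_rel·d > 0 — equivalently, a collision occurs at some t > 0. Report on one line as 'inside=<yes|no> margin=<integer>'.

d = (0, -7),  |d|² = 49;  R = 2+1 = 3,  c = 49−3² = 40
v_rel = (-1, -8),  |v_rel|² = 65;  v_rel·d = (-1)·(0) + (-8)·(-7) = 56
65·t² − 112·t + 40 = 0  ⇒  m = 56² − 65·40 = 536
m = 536 > 0,  v_rel·d = 56 > 0  ⇒  inside

inside=yes margin=536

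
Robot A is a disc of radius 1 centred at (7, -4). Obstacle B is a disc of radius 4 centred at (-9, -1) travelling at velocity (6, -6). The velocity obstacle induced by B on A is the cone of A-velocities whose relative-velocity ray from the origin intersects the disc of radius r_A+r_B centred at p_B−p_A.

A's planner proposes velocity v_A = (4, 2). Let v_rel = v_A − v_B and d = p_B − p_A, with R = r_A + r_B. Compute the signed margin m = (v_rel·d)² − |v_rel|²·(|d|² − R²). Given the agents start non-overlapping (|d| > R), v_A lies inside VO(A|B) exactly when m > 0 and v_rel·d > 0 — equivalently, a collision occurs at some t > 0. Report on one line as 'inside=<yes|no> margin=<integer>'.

d = (-16, 3),  |d|² = 265;  R = 1+4 = 5,  c = 265−5² = 240
v_rel = (-2, 8),  |v_rel|² = 68;  v_rel·d = (-2)·(-16) + (8)·(3) = 56
68·t² − 112·t + 240 = 0  ⇒  m = 56² − 68·240 = -13184
m = -13184 < 0,  v_rel·d = 56 > 0  ⇒  outside

inside=no margin=-13184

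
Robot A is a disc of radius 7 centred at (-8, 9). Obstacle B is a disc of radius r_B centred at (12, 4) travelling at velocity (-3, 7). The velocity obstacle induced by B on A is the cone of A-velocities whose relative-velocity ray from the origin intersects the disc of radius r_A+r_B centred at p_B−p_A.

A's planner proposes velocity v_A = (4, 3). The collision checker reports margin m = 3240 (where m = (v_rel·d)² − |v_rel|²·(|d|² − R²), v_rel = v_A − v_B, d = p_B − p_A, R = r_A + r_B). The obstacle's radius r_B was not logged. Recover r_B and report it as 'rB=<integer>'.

m = 3240
d = (20, -5);  v_rel = (7, -4),  |v_rel|² = 65
v_rel×d = (7)·(-5) − (-4)·(20) = 45
since m = R²·65 − 45²:  R² = (2025 + 3240) / 65 = 81
R = √81 = 9  ⇒  r_B = 9 − 7 = 2

rB=2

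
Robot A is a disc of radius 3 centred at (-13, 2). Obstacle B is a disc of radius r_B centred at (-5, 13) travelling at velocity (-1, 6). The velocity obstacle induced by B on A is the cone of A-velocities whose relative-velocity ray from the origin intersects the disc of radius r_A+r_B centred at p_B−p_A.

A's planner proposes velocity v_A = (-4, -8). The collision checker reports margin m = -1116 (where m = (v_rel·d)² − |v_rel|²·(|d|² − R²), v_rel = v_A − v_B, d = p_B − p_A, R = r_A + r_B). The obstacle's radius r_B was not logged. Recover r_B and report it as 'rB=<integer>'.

m = -1116
d = (8, 11);  v_rel = (-3, -14),  |v_rel|² = 205
v_rel×d = (-3)·(11) − (-14)·(8) = 79
since m = R²·205 − 79²:  R² = (6241 + -1116) / 205 = 25
R = √25 = 5  ⇒  r_B = 5 − 3 = 2

rB=2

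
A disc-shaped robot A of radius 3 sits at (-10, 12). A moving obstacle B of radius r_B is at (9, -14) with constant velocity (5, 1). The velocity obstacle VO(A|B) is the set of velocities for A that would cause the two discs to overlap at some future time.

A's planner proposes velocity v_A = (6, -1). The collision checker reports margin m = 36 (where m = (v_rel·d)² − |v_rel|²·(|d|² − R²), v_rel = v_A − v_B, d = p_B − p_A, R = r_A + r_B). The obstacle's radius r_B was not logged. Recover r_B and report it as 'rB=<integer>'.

m = 36
d = (19, -26);  v_rel = (1, -2),  |v_rel|² = 5
v_rel×d = (1)·(-26) − (-2)·(19) = 12
since m = R²·5 − 12²:  R² = (144 + 36) / 5 = 36
R = √36 = 6  ⇒  r_B = 6 − 3 = 3

rB=3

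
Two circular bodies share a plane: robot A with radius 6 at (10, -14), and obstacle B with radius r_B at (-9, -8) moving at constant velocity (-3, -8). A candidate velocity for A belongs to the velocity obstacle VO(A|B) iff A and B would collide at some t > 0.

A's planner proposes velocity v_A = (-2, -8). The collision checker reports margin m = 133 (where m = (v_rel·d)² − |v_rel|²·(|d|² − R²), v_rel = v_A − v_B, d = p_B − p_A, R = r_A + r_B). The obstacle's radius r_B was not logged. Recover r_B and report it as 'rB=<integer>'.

m = 133
d = (-19, 6);  v_rel = (1, 0),  |v_rel|² = 1
v_rel×d = (1)·(6) − (0)·(-19) = 6
since m = R²·1 − 6²:  R² = (36 + 133) / 1 = 169
R = √169 = 13  ⇒  r_B = 13 − 6 = 7

rB=7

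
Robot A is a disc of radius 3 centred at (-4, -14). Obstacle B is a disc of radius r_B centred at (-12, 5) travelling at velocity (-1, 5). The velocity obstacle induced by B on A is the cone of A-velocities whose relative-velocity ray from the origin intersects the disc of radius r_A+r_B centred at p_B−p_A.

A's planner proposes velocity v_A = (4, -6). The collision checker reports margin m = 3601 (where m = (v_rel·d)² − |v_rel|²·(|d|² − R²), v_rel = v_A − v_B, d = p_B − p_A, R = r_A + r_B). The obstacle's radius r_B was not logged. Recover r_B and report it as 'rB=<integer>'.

m = 3601
d = (-8, 19);  v_rel = (5, -11),  |v_rel|² = 146
v_rel×d = (5)·(19) − (-11)·(-8) = 7
since m = R²·146 − 7²:  R² = (49 + 3601) / 146 = 25
R = √25 = 5  ⇒  r_B = 5 − 3 = 2

rB=2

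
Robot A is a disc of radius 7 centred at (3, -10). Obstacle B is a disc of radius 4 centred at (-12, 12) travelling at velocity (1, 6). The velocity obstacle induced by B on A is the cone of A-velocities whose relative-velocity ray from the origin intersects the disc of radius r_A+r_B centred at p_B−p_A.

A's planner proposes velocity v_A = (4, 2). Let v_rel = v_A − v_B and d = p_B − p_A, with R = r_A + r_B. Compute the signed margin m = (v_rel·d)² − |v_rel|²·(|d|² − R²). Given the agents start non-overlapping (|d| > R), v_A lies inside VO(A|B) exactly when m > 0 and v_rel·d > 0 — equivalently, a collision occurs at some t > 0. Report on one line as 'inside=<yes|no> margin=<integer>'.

d = (-15, 22),  |d|² = 709;  R = 7+4 = 11,  c = 709−11² = 588
v_rel = (3, -4),  |v_rel|² = 25;  v_rel·d = (3)·(-15) + (-4)·(22) = -133
25·t² + 266·t + 588 = 0  ⇒  m = (-133)² − 25·588 = 2989
m = 2989 > 0,  v_rel·d = -133 < 0  ⇒  outside

inside=no margin=2989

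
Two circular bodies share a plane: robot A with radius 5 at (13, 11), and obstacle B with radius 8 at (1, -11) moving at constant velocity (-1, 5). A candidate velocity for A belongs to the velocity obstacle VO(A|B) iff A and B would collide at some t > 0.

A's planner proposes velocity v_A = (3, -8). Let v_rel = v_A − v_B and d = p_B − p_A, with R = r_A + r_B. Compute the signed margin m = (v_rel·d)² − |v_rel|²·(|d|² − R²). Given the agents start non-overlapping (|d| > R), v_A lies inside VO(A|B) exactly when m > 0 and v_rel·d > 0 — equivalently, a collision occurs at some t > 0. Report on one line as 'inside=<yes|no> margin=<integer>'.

d = (-12, -22),  |d|² = 628;  R = 5+8 = 13,  c = 628−13² = 459
v_rel = (4, -13),  |v_rel|² = 185;  v_rel·d = (4)·(-12) + (-13)·(-22) = 238
185·t² − 476·t + 459 = 0  ⇒  m = 238² − 185·459 = -28271
m = -28271 < 0,  v_rel·d = 238 > 0  ⇒  outside

inside=no margin=-28271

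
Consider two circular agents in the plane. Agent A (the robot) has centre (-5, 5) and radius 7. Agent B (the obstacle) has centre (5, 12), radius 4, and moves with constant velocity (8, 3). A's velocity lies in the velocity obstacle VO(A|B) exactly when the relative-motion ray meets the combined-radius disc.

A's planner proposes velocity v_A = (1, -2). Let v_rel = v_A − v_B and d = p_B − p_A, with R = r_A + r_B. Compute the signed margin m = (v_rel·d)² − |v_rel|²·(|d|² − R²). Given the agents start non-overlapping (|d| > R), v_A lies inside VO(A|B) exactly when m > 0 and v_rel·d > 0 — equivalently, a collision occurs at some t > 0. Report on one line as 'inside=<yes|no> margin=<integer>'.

d = (10, 7),  |d|² = 149;  R = 7+4 = 11,  c = 149−11² = 28
v_rel = (-7, -5),  |v_rel|² = 74;  v_rel·d = (-7)·(10) + (-5)·(7) = -105
74·t² + 210·t + 28 = 0  ⇒  m = (-105)² − 74·28 = 8953
m = 8953 > 0,  v_rel·d = -105 < 0  ⇒  outside

inside=no margin=8953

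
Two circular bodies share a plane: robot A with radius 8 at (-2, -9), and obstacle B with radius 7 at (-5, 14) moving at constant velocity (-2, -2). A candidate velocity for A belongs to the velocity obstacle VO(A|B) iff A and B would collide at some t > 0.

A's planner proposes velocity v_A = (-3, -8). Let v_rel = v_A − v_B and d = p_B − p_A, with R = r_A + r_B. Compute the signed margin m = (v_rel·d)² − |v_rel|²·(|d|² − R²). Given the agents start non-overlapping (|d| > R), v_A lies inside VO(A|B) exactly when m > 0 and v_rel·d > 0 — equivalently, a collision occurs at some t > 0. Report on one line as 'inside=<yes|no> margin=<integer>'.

d = (-3, 23),  |d|² = 538;  R = 8+7 = 15,  c = 538−15² = 313
v_rel = (-1, -6),  |v_rel|² = 37;  v_rel·d = (-1)·(-3) + (-6)·(23) = -135
37·t² + 270·t + 313 = 0  ⇒  m = (-135)² − 37·313 = 6644
m = 6644 > 0,  v_rel·d = -135 < 0  ⇒  outside

inside=no margin=6644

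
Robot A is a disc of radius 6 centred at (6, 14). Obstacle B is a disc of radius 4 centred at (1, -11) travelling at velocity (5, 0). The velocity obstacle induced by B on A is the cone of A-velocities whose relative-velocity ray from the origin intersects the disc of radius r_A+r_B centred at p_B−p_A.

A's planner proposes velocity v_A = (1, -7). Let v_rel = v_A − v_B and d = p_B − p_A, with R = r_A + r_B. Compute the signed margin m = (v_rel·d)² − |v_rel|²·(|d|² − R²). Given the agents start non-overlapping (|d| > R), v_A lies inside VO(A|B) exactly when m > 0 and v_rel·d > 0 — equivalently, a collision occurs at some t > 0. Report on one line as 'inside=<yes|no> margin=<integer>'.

d = (-5, -25),  |d|² = 650;  R = 6+4 = 10,  c = 650−10² = 550
v_rel = (-4, -7),  |v_rel|² = 65;  v_rel·d = (-4)·(-5) + (-7)·(-25) = 195
65·t² − 390·t + 550 = 0  ⇒  m = 195² − 65·550 = 2275
m = 2275 > 0,  v_rel·d = 195 > 0  ⇒  inside

inside=yes margin=2275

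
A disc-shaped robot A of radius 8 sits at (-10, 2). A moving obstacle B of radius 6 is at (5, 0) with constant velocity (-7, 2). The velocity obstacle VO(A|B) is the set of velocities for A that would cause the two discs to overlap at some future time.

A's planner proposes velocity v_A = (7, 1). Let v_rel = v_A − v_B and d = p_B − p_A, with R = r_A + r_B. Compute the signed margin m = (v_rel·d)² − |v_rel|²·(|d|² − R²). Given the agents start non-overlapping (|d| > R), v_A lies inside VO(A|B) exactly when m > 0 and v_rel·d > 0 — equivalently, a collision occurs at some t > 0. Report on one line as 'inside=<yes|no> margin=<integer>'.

d = (15, -2),  |d|² = 229;  R = 8+6 = 14,  c = 229−14² = 33
v_rel = (14, -1),  |v_rel|² = 197;  v_rel·d = (14)·(15) + (-1)·(-2) = 212
197·t² − 424·t + 33 = 0  ⇒  m = 212² − 197·33 = 38443
m = 38443 > 0,  v_rel·d = 212 > 0  ⇒  inside

inside=yes margin=38443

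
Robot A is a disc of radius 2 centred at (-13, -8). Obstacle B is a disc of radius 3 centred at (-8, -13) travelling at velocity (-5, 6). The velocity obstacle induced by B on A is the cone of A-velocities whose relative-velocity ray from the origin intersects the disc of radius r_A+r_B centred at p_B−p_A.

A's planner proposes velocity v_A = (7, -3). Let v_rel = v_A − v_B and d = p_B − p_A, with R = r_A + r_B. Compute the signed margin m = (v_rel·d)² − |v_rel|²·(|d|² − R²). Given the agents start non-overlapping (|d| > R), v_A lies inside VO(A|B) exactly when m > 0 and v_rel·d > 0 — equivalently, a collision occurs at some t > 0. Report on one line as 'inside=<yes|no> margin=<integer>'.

d = (5, -5),  |d|² = 50;  R = 2+3 = 5,  c = 50−5² = 25
v_rel = (12, -9),  |v_rel|² = 225;  v_rel·d = (12)·(5) + (-9)·(-5) = 105
225·t² − 210·t + 25 = 0  ⇒  m = 105² − 225·25 = 5400
m = 5400 > 0,  v_rel·d = 105 > 0  ⇒  inside

inside=yes margin=5400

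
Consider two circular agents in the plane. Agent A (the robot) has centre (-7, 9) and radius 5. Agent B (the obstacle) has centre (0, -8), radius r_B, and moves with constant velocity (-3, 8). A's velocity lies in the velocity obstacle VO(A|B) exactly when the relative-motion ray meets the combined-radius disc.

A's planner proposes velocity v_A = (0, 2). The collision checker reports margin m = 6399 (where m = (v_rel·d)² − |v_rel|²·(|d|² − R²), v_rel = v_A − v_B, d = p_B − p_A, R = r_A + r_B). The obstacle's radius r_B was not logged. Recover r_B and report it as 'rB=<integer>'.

m = 6399
d = (7, -17);  v_rel = (3, -6),  |v_rel|² = 45
v_rel×d = (3)·(-17) − (-6)·(7) = -9
since m = R²·45 − (-9)²:  R² = (81 + 6399) / 45 = 144
R = √144 = 12  ⇒  r_B = 12 − 5 = 7

rB=7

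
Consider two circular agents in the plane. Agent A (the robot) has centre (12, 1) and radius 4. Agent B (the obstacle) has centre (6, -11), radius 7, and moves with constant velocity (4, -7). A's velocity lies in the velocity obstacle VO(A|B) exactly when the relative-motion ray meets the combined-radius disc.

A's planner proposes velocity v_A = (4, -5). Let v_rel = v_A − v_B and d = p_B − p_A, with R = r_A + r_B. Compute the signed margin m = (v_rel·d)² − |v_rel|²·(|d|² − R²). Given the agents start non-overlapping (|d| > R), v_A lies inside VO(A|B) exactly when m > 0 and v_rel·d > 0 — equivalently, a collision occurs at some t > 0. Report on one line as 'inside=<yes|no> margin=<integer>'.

d = (-6, -12),  |d|² = 180;  R = 4+7 = 11,  c = 180−11² = 59
v_rel = (0, 2),  |v_rel|² = 4;  v_rel·d = (0)·(-6) + (2)·(-12) = -24
4·t² + 48·t + 59 = 0  ⇒  m = (-24)² − 4·59 = 340
m = 340 > 0,  v_rel·d = -24 < 0  ⇒  outside

inside=no margin=340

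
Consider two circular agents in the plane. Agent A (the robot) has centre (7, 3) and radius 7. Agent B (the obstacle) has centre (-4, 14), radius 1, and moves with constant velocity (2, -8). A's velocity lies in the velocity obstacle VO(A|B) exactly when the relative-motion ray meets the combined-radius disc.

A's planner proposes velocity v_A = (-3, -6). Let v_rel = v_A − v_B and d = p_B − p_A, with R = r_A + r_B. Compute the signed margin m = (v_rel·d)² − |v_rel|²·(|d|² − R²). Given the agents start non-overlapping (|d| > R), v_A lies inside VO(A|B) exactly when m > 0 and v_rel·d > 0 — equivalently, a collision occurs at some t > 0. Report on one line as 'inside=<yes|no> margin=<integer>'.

d = (-11, 11),  |d|² = 242;  R = 7+1 = 8,  c = 242−8² = 178
v_rel = (-5, 2),  |v_rel|² = 29;  v_rel·d = (-5)·(-11) + (2)·(11) = 77
29·t² − 154·t + 178 = 0  ⇒  m = 77² − 29·178 = 767
m = 767 > 0,  v_rel·d = 77 > 0  ⇒  inside

inside=yes margin=767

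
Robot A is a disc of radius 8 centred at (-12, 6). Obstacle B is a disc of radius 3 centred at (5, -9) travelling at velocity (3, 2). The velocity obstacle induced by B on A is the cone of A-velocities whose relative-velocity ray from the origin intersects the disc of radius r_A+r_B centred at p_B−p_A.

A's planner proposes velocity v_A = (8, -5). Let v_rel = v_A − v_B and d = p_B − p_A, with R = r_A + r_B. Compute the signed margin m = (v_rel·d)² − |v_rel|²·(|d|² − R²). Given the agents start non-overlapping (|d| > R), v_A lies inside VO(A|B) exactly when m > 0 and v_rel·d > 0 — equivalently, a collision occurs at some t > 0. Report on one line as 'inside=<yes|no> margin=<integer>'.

d = (17, -15),  |d|² = 514;  R = 8+3 = 11,  c = 514−11² = 393
v_rel = (5, -7),  |v_rel|² = 74;  v_rel·d = (5)·(17) + (-7)·(-15) = 190
74·t² − 380·t + 393 = 0  ⇒  m = 190² − 74·393 = 7018
m = 7018 > 0,  v_rel·d = 190 > 0  ⇒  inside

inside=yes margin=7018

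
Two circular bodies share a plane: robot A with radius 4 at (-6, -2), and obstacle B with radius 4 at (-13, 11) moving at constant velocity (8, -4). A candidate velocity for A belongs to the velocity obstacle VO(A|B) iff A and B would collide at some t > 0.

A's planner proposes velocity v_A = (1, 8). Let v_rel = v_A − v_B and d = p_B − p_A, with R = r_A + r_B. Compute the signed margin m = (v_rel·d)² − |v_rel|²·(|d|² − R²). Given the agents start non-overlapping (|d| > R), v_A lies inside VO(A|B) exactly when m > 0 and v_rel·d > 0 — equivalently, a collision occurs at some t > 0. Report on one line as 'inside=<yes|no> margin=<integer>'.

d = (-7, 13),  |d|² = 218;  R = 4+4 = 8,  c = 218−8² = 154
v_rel = (-7, 12),  |v_rel|² = 193;  v_rel·d = (-7)·(-7) + (12)·(13) = 205
193·t² − 410·t + 154 = 0  ⇒  m = 205² − 193·154 = 12303
m = 12303 > 0,  v_rel·d = 205 > 0  ⇒  inside

inside=yes margin=12303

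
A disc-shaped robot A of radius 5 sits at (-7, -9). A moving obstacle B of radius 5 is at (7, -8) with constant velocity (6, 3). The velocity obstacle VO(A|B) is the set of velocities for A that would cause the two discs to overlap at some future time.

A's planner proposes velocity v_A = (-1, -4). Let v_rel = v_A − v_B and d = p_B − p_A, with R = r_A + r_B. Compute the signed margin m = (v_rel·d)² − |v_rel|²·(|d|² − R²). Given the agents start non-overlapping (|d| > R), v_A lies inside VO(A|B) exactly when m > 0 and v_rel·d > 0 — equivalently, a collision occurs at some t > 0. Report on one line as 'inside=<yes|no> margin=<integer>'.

d = (14, 1),  |d|² = 197;  R = 5+5 = 10,  c = 197−10² = 97
v_rel = (-7, -7),  |v_rel|² = 98;  v_rel·d = (-7)·(14) + (-7)·(1) = -105
98·t² + 210·t + 97 = 0  ⇒  m = (-105)² − 98·97 = 1519
m = 1519 > 0,  v_rel·d = -105 < 0  ⇒  outside

inside=no margin=1519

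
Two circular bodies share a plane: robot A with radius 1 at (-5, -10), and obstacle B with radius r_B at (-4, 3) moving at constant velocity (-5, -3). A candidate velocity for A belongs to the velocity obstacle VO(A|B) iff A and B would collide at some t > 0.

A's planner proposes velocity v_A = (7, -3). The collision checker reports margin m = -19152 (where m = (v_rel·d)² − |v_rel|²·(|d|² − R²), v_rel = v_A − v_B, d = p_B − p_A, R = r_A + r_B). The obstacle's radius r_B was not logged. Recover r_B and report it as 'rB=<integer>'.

m = -19152
d = (1, 13);  v_rel = (12, 0),  |v_rel|² = 144
v_rel×d = (12)·(13) − (0)·(1) = 156
since m = R²·144 − 156²:  R² = (24336 + -19152) / 144 = 36
R = √36 = 6  ⇒  r_B = 6 − 1 = 5

rB=5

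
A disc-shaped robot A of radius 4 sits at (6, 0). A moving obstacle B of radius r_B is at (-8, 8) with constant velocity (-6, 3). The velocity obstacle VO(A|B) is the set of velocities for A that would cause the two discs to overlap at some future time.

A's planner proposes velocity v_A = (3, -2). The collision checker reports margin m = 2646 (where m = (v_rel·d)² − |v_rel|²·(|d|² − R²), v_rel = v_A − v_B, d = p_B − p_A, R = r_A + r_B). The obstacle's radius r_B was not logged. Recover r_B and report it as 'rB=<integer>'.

m = 2646
d = (-14, 8);  v_rel = (9, -5),  |v_rel|² = 106
v_rel×d = (9)·(8) − (-5)·(-14) = 2
since m = R²·106 − 2²:  R² = (4 + 2646) / 106 = 25
R = √25 = 5  ⇒  r_B = 5 − 4 = 1

rB=1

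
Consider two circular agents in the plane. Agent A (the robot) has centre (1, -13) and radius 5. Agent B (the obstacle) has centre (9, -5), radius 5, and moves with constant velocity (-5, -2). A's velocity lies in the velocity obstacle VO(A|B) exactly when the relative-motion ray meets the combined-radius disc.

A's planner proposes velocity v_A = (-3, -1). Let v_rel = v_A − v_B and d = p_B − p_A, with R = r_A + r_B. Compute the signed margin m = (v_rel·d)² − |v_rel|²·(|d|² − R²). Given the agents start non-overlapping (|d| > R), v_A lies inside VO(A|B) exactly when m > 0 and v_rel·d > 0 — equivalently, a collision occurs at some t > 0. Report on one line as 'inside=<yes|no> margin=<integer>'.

d = (8, 8),  |d|² = 128;  R = 5+5 = 10,  c = 128−10² = 28
v_rel = (2, 1),  |v_rel|² = 5;  v_rel·d = (2)·(8) + (1)·(8) = 24
5·t² − 48·t + 28 = 0  ⇒  m = 24² − 5·28 = 436
m = 436 > 0,  v_rel·d = 24 > 0  ⇒  inside

inside=yes margin=436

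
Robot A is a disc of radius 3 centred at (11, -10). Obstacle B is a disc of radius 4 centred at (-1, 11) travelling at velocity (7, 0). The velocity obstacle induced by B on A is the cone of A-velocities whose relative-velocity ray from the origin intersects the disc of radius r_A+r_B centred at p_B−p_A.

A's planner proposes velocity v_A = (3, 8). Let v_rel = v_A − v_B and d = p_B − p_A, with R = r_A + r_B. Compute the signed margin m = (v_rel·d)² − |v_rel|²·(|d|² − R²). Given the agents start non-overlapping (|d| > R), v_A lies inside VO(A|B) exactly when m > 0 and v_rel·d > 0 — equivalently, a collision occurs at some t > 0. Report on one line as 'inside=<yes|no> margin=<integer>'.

d = (-12, 21),  |d|² = 585;  R = 3+4 = 7,  c = 585−7² = 536
v_rel = (-4, 8),  |v_rel|² = 80;  v_rel·d = (-4)·(-12) + (8)·(21) = 216
80·t² − 432·t + 536 = 0  ⇒  m = 216² − 80·536 = 3776
m = 3776 > 0,  v_rel·d = 216 > 0  ⇒  inside

inside=yes margin=3776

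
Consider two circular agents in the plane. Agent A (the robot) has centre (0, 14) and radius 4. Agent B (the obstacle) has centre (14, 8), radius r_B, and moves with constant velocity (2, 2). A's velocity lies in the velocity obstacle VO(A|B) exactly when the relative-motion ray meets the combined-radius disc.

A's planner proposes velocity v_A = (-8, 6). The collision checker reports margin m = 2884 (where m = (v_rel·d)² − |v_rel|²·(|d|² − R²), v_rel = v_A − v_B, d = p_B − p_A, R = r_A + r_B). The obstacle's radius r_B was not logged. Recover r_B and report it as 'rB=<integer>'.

m = 2884
d = (14, -6);  v_rel = (-10, 4),  |v_rel|² = 116
v_rel×d = (-10)·(-6) − (4)·(14) = 4
since m = R²·116 − 4²:  R² = (16 + 2884) / 116 = 25
R = √25 = 5  ⇒  r_B = 5 − 4 = 1

rB=1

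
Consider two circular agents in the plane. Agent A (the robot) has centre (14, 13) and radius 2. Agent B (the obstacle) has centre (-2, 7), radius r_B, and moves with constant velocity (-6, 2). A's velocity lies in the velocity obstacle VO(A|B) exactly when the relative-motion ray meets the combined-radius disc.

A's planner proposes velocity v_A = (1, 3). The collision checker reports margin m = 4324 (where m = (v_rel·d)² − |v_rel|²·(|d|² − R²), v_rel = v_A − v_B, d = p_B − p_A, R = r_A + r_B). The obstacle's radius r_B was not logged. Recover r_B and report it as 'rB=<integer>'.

m = 4324
d = (-16, -6);  v_rel = (7, 1),  |v_rel|² = 50
v_rel×d = (7)·(-6) − (1)·(-16) = -26
since m = R²·50 − (-26)²:  R² = (676 + 4324) / 50 = 100
R = √100 = 10  ⇒  r_B = 10 − 2 = 8

rB=8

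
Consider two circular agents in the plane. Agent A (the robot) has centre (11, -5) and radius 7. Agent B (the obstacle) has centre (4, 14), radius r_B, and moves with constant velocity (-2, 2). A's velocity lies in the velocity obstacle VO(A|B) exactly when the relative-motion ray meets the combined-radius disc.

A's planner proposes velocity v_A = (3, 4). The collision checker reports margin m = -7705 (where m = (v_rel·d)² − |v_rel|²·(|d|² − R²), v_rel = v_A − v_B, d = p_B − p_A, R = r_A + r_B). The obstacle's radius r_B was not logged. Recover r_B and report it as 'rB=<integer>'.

m = -7705
d = (-7, 19);  v_rel = (5, 2),  |v_rel|² = 29
v_rel×d = (5)·(19) − (2)·(-7) = 109
since m = R²·29 − 109²:  R² = (11881 + -7705) / 29 = 144
R = √144 = 12  ⇒  r_B = 12 − 7 = 5

rB=5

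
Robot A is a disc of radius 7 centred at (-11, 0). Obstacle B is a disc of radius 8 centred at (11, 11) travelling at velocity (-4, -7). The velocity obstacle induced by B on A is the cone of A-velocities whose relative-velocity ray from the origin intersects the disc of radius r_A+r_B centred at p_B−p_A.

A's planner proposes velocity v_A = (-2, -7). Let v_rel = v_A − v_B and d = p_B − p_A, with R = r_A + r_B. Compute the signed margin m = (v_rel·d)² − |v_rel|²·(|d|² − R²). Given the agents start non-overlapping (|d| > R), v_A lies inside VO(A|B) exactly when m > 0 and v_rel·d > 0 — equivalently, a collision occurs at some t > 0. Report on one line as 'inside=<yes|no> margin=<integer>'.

d = (22, 11),  |d|² = 605;  R = 7+8 = 15,  c = 605−15² = 380
v_rel = (2, 0),  |v_rel|² = 4;  v_rel·d = (2)·(22) + (0)·(11) = 44
4·t² − 88·t + 380 = 0  ⇒  m = 44² − 4·380 = 416
m = 416 > 0,  v_rel·d = 44 > 0  ⇒  inside

inside=yes margin=416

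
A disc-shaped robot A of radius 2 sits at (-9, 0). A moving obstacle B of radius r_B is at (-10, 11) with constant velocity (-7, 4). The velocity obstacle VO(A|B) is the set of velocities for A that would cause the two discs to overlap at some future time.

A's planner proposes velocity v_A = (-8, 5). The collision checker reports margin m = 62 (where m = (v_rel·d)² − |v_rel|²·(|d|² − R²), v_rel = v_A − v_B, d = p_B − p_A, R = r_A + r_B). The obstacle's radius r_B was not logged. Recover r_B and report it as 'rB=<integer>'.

m = 62
d = (-1, 11);  v_rel = (-1, 1),  |v_rel|² = 2
v_rel×d = (-1)·(11) − (1)·(-1) = -10
since m = R²·2 − (-10)²:  R² = (100 + 62) / 2 = 81
R = √81 = 9  ⇒  r_B = 9 − 2 = 7

rB=7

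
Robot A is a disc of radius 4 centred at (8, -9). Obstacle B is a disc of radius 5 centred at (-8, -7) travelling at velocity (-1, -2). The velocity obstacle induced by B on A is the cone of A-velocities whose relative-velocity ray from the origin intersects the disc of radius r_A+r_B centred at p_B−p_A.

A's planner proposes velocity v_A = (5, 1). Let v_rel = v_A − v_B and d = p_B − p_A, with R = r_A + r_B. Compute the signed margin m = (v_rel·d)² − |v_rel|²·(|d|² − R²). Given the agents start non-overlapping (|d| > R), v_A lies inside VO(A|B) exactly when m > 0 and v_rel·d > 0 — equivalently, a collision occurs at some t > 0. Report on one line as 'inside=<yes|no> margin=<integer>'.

d = (-16, 2),  |d|² = 260;  R = 4+5 = 9,  c = 260−9² = 179
v_rel = (6, 3),  |v_rel|² = 45;  v_rel·d = (6)·(-16) + (3)·(2) = -90
45·t² + 180·t + 179 = 0  ⇒  m = (-90)² − 45·179 = 45
m = 45 > 0,  v_rel·d = -90 < 0  ⇒  outside

inside=no margin=45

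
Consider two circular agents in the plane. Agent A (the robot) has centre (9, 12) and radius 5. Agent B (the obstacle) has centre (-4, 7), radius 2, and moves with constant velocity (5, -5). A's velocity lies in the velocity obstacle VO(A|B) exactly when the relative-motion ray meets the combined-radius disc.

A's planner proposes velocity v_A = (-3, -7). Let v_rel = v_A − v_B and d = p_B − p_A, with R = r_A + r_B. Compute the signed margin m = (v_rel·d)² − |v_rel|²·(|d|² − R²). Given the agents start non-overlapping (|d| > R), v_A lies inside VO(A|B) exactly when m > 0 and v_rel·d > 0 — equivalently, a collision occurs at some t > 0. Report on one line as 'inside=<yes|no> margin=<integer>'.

d = (-13, -5),  |d|² = 194;  R = 5+2 = 7,  c = 194−7² = 145
v_rel = (-8, -2),  |v_rel|² = 68;  v_rel·d = (-8)·(-13) + (-2)·(-5) = 114
68·t² − 228·t + 145 = 0  ⇒  m = 114² − 68·145 = 3136
m = 3136 > 0,  v_rel·d = 114 > 0  ⇒  inside

inside=yes margin=3136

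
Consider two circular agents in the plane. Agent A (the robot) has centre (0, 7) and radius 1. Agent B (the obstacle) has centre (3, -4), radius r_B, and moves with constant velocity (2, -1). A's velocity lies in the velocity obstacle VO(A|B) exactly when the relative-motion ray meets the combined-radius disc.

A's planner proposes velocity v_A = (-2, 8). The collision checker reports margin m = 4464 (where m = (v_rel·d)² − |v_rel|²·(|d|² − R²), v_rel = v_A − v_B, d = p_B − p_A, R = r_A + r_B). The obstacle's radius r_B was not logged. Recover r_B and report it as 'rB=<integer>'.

m = 4464
d = (3, -11);  v_rel = (-4, 9),  |v_rel|² = 97
v_rel×d = (-4)·(-11) − (9)·(3) = 17
since m = R²·97 − 17²:  R² = (289 + 4464) / 97 = 49
R = √49 = 7  ⇒  r_B = 7 − 1 = 6

rB=6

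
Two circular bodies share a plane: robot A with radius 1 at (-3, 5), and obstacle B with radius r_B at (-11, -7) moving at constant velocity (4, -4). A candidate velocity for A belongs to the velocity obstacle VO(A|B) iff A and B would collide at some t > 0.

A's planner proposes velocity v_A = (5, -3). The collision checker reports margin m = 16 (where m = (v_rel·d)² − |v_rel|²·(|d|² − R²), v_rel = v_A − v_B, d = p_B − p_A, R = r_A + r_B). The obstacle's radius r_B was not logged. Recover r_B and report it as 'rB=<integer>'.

m = 16
d = (-8, -12);  v_rel = (1, 1),  |v_rel|² = 2
v_rel×d = (1)·(-12) − (1)·(-8) = -4
since m = R²·2 − (-4)²:  R² = (16 + 16) / 2 = 16
R = √16 = 4  ⇒  r_B = 4 − 1 = 3

rB=3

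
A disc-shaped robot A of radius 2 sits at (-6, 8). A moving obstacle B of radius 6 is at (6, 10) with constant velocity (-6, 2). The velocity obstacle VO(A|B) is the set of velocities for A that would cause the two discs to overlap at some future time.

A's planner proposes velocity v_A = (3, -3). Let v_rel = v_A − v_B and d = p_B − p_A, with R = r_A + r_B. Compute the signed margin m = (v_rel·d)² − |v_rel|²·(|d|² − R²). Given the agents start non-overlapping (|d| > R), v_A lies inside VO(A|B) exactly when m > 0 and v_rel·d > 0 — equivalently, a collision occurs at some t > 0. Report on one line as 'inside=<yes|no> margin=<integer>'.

d = (12, 2),  |d|² = 148;  R = 2+6 = 8,  c = 148−8² = 84
v_rel = (9, -5),  |v_rel|² = 106;  v_rel·d = (9)·(12) + (-5)·(2) = 98
106·t² − 196·t + 84 = 0  ⇒  m = 98² − 106·84 = 700
m = 700 > 0,  v_rel·d = 98 > 0  ⇒  inside

inside=yes margin=700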